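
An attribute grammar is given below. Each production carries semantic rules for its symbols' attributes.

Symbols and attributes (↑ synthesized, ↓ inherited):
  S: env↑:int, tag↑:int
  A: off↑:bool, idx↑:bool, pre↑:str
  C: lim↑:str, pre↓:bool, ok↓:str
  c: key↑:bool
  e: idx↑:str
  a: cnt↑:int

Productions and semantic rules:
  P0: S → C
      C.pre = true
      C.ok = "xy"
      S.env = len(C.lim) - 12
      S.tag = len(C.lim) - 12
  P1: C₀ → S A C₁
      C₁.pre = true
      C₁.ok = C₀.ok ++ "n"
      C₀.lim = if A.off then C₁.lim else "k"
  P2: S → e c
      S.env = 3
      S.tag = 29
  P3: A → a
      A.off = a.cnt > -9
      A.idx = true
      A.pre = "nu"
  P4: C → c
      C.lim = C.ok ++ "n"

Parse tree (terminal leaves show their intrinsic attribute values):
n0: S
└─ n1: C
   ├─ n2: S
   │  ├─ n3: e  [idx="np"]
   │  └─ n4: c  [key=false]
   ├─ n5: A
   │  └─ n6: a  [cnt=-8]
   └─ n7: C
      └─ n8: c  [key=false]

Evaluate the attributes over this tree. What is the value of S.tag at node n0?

1. n1.pre = true  [true]
2. n1.ok = "xy"  ["xy"]
3. n3.idx = "np"  [terminal]
4. n4.key = false  [terminal]
5. n2.env = 3  [3]
6. n2.tag = 29  [29]
7. n6.cnt = -8  [terminal]
8. n5.off = true  [a.cnt > -9]
9. n5.idx = true  [true]
10. n5.pre = "nu"  ["nu"]
11. n7.pre = true  [true]
12. n7.ok = "xyn"  [C₀.ok ++ "n"]
13. n8.key = false  [terminal]
14. n7.lim = "xynn"  [C.ok ++ "n"]
15. n1.lim = "xynn"  [if A.off then C₁.lim else "k"]
16. n0.env = -8  [len(C.lim) - 12]
17. n0.tag = -8  [len(C.lim) - 12]

-8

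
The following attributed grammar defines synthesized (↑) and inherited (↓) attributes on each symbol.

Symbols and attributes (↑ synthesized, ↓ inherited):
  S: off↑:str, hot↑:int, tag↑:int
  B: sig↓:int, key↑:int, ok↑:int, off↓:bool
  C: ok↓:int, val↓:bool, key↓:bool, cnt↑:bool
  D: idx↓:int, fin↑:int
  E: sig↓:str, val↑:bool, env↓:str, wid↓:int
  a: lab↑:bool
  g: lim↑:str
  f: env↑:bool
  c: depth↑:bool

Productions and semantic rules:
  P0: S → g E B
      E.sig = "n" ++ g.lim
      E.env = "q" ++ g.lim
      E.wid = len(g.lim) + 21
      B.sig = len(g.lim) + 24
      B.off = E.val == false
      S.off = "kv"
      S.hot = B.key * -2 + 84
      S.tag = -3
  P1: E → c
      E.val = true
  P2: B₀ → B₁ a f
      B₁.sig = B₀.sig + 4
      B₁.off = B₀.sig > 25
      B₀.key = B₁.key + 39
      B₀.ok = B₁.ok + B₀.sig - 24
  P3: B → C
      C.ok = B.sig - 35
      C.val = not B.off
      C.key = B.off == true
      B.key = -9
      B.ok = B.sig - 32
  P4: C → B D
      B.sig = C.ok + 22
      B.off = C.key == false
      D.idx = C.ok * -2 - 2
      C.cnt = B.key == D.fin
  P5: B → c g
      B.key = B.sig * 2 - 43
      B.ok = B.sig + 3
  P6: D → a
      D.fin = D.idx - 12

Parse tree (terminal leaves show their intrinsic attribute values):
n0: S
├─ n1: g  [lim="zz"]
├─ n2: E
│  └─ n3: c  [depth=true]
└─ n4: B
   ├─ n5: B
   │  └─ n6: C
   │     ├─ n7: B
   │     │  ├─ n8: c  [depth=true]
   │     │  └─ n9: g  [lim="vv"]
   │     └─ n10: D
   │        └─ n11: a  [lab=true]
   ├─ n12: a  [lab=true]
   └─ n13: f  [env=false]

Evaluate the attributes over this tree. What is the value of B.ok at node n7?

20

1. n1.lim = "zz"  [terminal]
2. n2.sig = "nzz"  ["n" ++ g.lim]
3. n2.env = "qzz"  ["q" ++ g.lim]
4. n2.wid = 23  [len(g.lim) + 21]
5. n3.depth = true  [terminal]
6. n2.val = true  [true]
7. n4.sig = 26  [len(g.lim) + 24]
8. n4.off = false  [E.val == false]
9. n5.sig = 30  [B₀.sig + 4]
10. n5.off = true  [B₀.sig > 25]
11. n6.ok = -5  [B.sig - 35]
12. n6.val = false  [not B.off]
13. n6.key = true  [B.off == true]
14. n7.sig = 17  [C.ok + 22]
15. n7.off = false  [C.key == false]
16. n8.depth = true  [terminal]
17. n9.lim = "vv"  [terminal]
18. n7.key = -9  [B.sig * 2 - 43]
19. n7.ok = 20  [B.sig + 3]
20. n10.idx = 8  [C.ok * -2 - 2]
21. n11.lab = true  [terminal]
22. n10.fin = -4  [D.idx - 12]
23. n6.cnt = false  [B.key == D.fin]
24. n5.key = -9  [-9]
25. n5.ok = -2  [B.sig - 32]
26. n12.lab = true  [terminal]
27. n13.env = false  [terminal]
28. n4.key = 30  [B₁.key + 39]
29. n4.ok = 0  [B₁.ok + B₀.sig - 24]
30. n0.off = "kv"  ["kv"]
31. n0.hot = 24  [B.key * -2 + 84]
32. n0.tag = -3  [-3]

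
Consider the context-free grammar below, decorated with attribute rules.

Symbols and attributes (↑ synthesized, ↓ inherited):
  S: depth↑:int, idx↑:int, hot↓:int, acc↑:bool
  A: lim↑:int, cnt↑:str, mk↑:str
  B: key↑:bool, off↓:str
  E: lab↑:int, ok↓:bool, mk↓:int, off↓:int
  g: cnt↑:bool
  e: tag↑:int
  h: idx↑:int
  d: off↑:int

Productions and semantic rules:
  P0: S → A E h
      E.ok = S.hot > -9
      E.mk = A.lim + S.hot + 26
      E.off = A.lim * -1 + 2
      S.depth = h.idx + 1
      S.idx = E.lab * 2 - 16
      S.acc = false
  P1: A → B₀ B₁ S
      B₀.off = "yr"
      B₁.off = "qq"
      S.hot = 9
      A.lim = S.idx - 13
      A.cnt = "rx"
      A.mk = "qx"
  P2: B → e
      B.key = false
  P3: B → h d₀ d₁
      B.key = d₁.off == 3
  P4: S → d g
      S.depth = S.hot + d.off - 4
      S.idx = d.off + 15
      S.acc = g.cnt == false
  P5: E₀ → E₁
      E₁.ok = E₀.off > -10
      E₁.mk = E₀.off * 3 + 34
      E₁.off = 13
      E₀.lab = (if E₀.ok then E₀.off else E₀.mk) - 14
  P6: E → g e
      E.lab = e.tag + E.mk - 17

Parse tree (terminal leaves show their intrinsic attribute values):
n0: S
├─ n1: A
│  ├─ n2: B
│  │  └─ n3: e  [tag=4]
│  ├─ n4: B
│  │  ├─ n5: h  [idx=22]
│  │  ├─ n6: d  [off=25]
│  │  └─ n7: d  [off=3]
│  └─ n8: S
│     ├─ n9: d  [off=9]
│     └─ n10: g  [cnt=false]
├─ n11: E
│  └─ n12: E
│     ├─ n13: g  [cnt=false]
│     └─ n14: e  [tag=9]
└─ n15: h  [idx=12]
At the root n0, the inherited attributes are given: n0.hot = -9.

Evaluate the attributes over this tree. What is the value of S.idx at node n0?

12

1. n0.hot = -9  [given at root]
2. n2.off = "yr"  ["yr"]
3. n3.tag = 4  [terminal]
4. n2.key = false  [false]
5. n4.off = "qq"  ["qq"]
6. n5.idx = 22  [terminal]
7. n6.off = 25  [terminal]
8. n7.off = 3  [terminal]
9. n4.key = true  [d₁.off == 3]
10. n8.hot = 9  [9]
11. n9.off = 9  [terminal]
12. n10.cnt = false  [terminal]
13. n8.depth = 14  [S.hot + d.off - 4]
14. n8.idx = 24  [d.off + 15]
15. n8.acc = true  [g.cnt == false]
16. n1.lim = 11  [S.idx - 13]
17. n1.cnt = "rx"  ["rx"]
18. n1.mk = "qx"  ["qx"]
19. n11.ok = false  [S.hot > -9]
20. n11.mk = 28  [A.lim + S.hot + 26]
21. n11.off = -9  [A.lim * -1 + 2]
22. n12.ok = true  [E₀.off > -10]
23. n12.mk = 7  [E₀.off * 3 + 34]
24. n12.off = 13  [13]
25. n13.cnt = false  [terminal]
26. n14.tag = 9  [terminal]
27. n12.lab = -1  [e.tag + E.mk - 17]
28. n11.lab = 14  [(if E₀.ok then E₀.off else E₀.mk) - 14]
29. n15.idx = 12  [terminal]
30. n0.depth = 13  [h.idx + 1]
31. n0.idx = 12  [E.lab * 2 - 16]
32. n0.acc = false  [false]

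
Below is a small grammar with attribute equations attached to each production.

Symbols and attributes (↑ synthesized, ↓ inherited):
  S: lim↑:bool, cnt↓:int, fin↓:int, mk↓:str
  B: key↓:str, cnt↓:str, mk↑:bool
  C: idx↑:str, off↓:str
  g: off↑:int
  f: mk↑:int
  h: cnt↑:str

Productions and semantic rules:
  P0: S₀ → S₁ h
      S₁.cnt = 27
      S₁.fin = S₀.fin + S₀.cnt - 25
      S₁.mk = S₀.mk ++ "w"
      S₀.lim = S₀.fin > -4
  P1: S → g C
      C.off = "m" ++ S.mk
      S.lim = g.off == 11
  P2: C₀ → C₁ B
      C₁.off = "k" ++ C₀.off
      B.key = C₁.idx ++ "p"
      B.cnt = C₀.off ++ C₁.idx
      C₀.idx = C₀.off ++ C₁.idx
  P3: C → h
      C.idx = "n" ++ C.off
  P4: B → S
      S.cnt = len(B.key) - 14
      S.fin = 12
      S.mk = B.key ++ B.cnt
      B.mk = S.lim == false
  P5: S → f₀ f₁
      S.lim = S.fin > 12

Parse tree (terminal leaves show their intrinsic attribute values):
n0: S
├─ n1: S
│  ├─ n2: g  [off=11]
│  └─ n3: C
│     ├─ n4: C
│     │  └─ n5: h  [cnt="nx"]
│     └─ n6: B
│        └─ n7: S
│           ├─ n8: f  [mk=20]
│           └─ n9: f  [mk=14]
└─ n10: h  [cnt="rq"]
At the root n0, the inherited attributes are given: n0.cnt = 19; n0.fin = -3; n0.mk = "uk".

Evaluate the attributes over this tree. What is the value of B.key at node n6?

"nkmukwp"

1. n0.cnt = 19  [given at root]
2. n0.fin = -3  [given at root]
3. n0.mk = "uk"  [given at root]
4. n1.cnt = 27  [27]
5. n1.fin = -9  [S₀.fin + S₀.cnt - 25]
6. n1.mk = "ukw"  [S₀.mk ++ "w"]
7. n2.off = 11  [terminal]
8. n3.off = "mukw"  ["m" ++ S.mk]
9. n4.off = "kmukw"  ["k" ++ C₀.off]
10. n5.cnt = "nx"  [terminal]
11. n4.idx = "nkmukw"  ["n" ++ C.off]
12. n6.key = "nkmukwp"  [C₁.idx ++ "p"]
13. n6.cnt = "mukwnkmukw"  [C₀.off ++ C₁.idx]
14. n7.cnt = -7  [len(B.key) - 14]
15. n7.fin = 12  [12]
16. n7.mk = "nkmukwpmukwnkmukw"  [B.key ++ B.cnt]
17. n8.mk = 20  [terminal]
18. n9.mk = 14  [terminal]
19. n7.lim = false  [S.fin > 12]
20. n6.mk = true  [S.lim == false]
21. n3.idx = "mukwnkmukw"  [C₀.off ++ C₁.idx]
22. n1.lim = true  [g.off == 11]
23. n10.cnt = "rq"  [terminal]
24. n0.lim = true  [S₀.fin > -4]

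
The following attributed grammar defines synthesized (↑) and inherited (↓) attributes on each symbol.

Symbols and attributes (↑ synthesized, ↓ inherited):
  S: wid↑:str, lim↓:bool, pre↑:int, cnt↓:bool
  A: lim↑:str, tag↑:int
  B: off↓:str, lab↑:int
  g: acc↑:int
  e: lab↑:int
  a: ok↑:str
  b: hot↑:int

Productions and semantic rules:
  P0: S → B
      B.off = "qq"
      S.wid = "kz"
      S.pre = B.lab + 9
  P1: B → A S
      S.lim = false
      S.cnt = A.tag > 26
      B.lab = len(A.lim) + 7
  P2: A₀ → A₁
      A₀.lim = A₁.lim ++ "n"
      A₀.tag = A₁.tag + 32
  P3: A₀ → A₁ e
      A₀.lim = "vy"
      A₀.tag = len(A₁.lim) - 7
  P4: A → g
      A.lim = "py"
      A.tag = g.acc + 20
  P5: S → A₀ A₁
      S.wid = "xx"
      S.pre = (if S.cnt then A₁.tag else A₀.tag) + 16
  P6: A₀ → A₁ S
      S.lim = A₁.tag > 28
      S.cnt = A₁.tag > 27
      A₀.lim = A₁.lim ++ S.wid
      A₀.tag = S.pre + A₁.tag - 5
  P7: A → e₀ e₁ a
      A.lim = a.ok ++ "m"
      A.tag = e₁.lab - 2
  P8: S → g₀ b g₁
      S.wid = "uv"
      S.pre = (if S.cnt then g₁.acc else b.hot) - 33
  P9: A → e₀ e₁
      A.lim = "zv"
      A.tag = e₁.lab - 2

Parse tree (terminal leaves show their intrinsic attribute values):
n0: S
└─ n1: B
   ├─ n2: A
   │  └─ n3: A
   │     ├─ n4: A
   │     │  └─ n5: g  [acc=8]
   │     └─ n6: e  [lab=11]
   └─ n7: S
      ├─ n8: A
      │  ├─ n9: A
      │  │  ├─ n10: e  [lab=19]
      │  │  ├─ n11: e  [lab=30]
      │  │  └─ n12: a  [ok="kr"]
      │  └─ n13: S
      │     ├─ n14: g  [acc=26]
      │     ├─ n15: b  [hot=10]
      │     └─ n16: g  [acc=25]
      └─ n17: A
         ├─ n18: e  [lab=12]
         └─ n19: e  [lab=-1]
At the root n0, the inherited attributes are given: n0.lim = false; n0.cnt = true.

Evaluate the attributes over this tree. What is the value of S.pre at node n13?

-8

1. n0.lim = false  [given at root]
2. n0.cnt = true  [given at root]
3. n1.off = "qq"  ["qq"]
4. n5.acc = 8  [terminal]
5. n4.lim = "py"  ["py"]
6. n4.tag = 28  [g.acc + 20]
7. n6.lab = 11  [terminal]
8. n3.lim = "vy"  ["vy"]
9. n3.tag = -5  [len(A₁.lim) - 7]
10. n2.lim = "vyn"  [A₁.lim ++ "n"]
11. n2.tag = 27  [A₁.tag + 32]
12. n7.lim = false  [false]
13. n7.cnt = true  [A.tag > 26]
14. n10.lab = 19  [terminal]
15. n11.lab = 30  [terminal]
16. n12.ok = "kr"  [terminal]
17. n9.lim = "krm"  [a.ok ++ "m"]
18. n9.tag = 28  [e₁.lab - 2]
19. n13.lim = false  [A₁.tag > 28]
20. n13.cnt = true  [A₁.tag > 27]
21. n14.acc = 26  [terminal]
22. n15.hot = 10  [terminal]
23. n16.acc = 25  [terminal]
24. n13.wid = "uv"  ["uv"]
25. n13.pre = -8  [(if S.cnt then g₁.acc else b.hot) - 33]
26. n8.lim = "krmuv"  [A₁.lim ++ S.wid]
27. n8.tag = 15  [S.pre + A₁.tag - 5]
28. n18.lab = 12  [terminal]
29. n19.lab = -1  [terminal]
30. n17.lim = "zv"  ["zv"]
31. n17.tag = -3  [e₁.lab - 2]
32. n7.wid = "xx"  ["xx"]
33. n7.pre = 13  [(if S.cnt then A₁.tag else A₀.tag) + 16]
34. n1.lab = 10  [len(A.lim) + 7]
35. n0.wid = "kz"  ["kz"]
36. n0.pre = 19  [B.lab + 9]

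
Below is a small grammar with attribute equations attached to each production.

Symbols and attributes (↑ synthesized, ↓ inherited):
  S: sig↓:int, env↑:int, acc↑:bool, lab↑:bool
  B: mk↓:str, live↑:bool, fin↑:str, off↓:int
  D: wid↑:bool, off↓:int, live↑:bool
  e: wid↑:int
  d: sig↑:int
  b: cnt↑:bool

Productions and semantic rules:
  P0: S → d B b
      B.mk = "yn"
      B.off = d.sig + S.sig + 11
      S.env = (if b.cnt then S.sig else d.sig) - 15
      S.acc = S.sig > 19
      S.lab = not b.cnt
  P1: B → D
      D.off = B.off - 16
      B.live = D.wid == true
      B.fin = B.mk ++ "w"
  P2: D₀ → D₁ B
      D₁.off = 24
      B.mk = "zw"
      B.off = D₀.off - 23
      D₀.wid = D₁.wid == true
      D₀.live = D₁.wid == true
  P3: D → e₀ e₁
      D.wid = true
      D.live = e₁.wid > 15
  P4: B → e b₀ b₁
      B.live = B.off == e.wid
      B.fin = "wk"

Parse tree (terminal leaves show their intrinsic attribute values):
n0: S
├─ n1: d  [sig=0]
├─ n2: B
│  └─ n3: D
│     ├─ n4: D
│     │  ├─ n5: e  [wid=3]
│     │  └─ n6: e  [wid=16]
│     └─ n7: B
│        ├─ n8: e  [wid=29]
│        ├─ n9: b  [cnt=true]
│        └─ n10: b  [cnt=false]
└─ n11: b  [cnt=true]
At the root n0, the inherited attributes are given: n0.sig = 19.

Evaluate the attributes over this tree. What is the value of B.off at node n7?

1. n0.sig = 19  [given at root]
2. n1.sig = 0  [terminal]
3. n2.mk = "yn"  ["yn"]
4. n2.off = 30  [d.sig + S.sig + 11]
5. n3.off = 14  [B.off - 16]
6. n4.off = 24  [24]
7. n5.wid = 3  [terminal]
8. n6.wid = 16  [terminal]
9. n4.wid = true  [true]
10. n4.live = true  [e₁.wid > 15]
11. n7.mk = "zw"  ["zw"]
12. n7.off = -9  [D₀.off - 23]
13. n8.wid = 29  [terminal]
14. n9.cnt = true  [terminal]
15. n10.cnt = false  [terminal]
16. n7.live = false  [B.off == e.wid]
17. n7.fin = "wk"  ["wk"]
18. n3.wid = true  [D₁.wid == true]
19. n3.live = true  [D₁.wid == true]
20. n2.live = true  [D.wid == true]
21. n2.fin = "ynw"  [B.mk ++ "w"]
22. n11.cnt = true  [terminal]
23. n0.env = 4  [(if b.cnt then S.sig else d.sig) - 15]
24. n0.acc = false  [S.sig > 19]
25. n0.lab = false  [not b.cnt]

-9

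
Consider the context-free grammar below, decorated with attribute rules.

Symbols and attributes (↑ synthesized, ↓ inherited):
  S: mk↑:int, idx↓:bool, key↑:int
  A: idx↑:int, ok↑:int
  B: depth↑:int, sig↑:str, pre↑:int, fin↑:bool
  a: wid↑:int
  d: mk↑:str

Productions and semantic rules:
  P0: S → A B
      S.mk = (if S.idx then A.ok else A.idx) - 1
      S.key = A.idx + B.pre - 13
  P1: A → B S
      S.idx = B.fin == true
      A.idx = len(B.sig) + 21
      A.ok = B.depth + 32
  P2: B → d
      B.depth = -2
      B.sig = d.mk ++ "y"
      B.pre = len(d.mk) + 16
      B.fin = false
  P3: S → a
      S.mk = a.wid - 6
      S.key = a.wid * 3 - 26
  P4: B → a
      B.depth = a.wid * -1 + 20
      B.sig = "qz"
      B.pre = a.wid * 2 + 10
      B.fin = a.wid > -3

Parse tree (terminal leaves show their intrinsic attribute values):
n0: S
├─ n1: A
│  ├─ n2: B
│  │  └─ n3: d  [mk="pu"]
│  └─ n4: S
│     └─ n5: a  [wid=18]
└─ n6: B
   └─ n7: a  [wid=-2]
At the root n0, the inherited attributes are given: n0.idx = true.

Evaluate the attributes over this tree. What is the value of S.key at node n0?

17

1. n0.idx = true  [given at root]
2. n3.mk = "pu"  [terminal]
3. n2.depth = -2  [-2]
4. n2.sig = "puy"  [d.mk ++ "y"]
5. n2.pre = 18  [len(d.mk) + 16]
6. n2.fin = false  [false]
7. n4.idx = false  [B.fin == true]
8. n5.wid = 18  [terminal]
9. n4.mk = 12  [a.wid - 6]
10. n4.key = 28  [a.wid * 3 - 26]
11. n1.idx = 24  [len(B.sig) + 21]
12. n1.ok = 30  [B.depth + 32]
13. n7.wid = -2  [terminal]
14. n6.depth = 22  [a.wid * -1 + 20]
15. n6.sig = "qz"  ["qz"]
16. n6.pre = 6  [a.wid * 2 + 10]
17. n6.fin = true  [a.wid > -3]
18. n0.mk = 29  [(if S.idx then A.ok else A.idx) - 1]
19. n0.key = 17  [A.idx + B.pre - 13]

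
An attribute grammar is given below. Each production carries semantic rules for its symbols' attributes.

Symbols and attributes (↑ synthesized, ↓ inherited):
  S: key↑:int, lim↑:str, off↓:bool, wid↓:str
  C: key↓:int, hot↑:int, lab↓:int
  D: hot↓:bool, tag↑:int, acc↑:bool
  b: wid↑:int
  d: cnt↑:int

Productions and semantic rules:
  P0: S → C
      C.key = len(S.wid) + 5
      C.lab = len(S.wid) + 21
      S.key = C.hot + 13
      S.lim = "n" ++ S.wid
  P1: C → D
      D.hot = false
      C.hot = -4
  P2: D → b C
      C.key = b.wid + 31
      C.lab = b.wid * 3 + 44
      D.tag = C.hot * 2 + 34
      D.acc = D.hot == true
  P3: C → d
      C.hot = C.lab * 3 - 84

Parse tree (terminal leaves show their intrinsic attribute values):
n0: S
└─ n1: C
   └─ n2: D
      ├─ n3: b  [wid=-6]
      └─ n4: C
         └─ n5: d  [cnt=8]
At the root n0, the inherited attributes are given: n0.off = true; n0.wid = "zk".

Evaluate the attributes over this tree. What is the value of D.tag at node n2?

22

1. n0.off = true  [given at root]
2. n0.wid = "zk"  [given at root]
3. n1.key = 7  [len(S.wid) + 5]
4. n1.lab = 23  [len(S.wid) + 21]
5. n2.hot = false  [false]
6. n3.wid = -6  [terminal]
7. n4.key = 25  [b.wid + 31]
8. n4.lab = 26  [b.wid * 3 + 44]
9. n5.cnt = 8  [terminal]
10. n4.hot = -6  [C.lab * 3 - 84]
11. n2.tag = 22  [C.hot * 2 + 34]
12. n2.acc = false  [D.hot == true]
13. n1.hot = -4  [-4]
14. n0.key = 9  [C.hot + 13]
15. n0.lim = "nzk"  ["n" ++ S.wid]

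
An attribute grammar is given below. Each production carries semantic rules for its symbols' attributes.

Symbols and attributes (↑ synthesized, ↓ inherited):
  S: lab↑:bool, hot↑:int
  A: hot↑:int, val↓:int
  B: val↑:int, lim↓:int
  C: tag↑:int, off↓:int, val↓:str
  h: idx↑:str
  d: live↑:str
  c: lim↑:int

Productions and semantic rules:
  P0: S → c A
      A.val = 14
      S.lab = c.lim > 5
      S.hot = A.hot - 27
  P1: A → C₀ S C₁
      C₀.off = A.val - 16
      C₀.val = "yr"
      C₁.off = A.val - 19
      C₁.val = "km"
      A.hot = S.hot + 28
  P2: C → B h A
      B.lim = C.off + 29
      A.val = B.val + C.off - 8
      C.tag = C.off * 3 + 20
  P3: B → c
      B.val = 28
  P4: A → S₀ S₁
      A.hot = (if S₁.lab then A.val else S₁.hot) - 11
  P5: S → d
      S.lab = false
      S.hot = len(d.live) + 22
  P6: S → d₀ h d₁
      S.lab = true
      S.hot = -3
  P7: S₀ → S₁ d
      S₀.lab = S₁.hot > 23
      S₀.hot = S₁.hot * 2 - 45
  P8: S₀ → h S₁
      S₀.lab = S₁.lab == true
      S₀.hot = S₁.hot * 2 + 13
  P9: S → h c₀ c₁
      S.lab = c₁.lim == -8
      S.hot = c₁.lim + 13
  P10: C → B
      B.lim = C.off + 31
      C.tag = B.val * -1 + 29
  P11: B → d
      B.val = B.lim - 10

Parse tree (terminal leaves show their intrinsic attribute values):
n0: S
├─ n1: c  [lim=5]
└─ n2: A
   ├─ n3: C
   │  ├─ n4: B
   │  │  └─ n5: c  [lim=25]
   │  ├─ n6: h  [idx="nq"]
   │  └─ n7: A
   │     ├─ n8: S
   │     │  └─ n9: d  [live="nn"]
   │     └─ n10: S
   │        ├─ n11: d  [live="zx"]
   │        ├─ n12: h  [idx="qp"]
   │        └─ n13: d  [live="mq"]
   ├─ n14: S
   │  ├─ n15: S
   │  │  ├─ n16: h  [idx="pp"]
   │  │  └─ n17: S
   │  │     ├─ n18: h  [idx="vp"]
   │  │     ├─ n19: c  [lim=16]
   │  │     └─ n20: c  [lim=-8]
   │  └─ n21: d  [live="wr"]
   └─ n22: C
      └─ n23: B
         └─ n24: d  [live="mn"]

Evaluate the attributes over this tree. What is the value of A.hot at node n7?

7

1. n1.lim = 5  [terminal]
2. n2.val = 14  [14]
3. n3.off = -2  [A.val - 16]
4. n3.val = "yr"  ["yr"]
5. n4.lim = 27  [C.off + 29]
6. n5.lim = 25  [terminal]
7. n4.val = 28  [28]
8. n6.idx = "nq"  [terminal]
9. n7.val = 18  [B.val + C.off - 8]
10. n9.live = "nn"  [terminal]
11. n8.lab = false  [false]
12. n8.hot = 24  [len(d.live) + 22]
13. n11.live = "zx"  [terminal]
14. n12.idx = "qp"  [terminal]
15. n13.live = "mq"  [terminal]
16. n10.lab = true  [true]
17. n10.hot = -3  [-3]
18. n7.hot = 7  [(if S₁.lab then A.val else S₁.hot) - 11]
19. n3.tag = 14  [C.off * 3 + 20]
20. n16.idx = "pp"  [terminal]
21. n18.idx = "vp"  [terminal]
22. n19.lim = 16  [terminal]
23. n20.lim = -8  [terminal]
24. n17.lab = true  [c₁.lim == -8]
25. n17.hot = 5  [c₁.lim + 13]
26. n15.lab = true  [S₁.lab == true]
27. n15.hot = 23  [S₁.hot * 2 + 13]
28. n21.live = "wr"  [terminal]
29. n14.lab = false  [S₁.hot > 23]
30. n14.hot = 1  [S₁.hot * 2 - 45]
31. n22.off = -5  [A.val - 19]
32. n22.val = "km"  ["km"]
33. n23.lim = 26  [C.off + 31]
34. n24.live = "mn"  [terminal]
35. n23.val = 16  [B.lim - 10]
36. n22.tag = 13  [B.val * -1 + 29]
37. n2.hot = 29  [S.hot + 28]
38. n0.lab = false  [c.lim > 5]
39. n0.hot = 2  [A.hot - 27]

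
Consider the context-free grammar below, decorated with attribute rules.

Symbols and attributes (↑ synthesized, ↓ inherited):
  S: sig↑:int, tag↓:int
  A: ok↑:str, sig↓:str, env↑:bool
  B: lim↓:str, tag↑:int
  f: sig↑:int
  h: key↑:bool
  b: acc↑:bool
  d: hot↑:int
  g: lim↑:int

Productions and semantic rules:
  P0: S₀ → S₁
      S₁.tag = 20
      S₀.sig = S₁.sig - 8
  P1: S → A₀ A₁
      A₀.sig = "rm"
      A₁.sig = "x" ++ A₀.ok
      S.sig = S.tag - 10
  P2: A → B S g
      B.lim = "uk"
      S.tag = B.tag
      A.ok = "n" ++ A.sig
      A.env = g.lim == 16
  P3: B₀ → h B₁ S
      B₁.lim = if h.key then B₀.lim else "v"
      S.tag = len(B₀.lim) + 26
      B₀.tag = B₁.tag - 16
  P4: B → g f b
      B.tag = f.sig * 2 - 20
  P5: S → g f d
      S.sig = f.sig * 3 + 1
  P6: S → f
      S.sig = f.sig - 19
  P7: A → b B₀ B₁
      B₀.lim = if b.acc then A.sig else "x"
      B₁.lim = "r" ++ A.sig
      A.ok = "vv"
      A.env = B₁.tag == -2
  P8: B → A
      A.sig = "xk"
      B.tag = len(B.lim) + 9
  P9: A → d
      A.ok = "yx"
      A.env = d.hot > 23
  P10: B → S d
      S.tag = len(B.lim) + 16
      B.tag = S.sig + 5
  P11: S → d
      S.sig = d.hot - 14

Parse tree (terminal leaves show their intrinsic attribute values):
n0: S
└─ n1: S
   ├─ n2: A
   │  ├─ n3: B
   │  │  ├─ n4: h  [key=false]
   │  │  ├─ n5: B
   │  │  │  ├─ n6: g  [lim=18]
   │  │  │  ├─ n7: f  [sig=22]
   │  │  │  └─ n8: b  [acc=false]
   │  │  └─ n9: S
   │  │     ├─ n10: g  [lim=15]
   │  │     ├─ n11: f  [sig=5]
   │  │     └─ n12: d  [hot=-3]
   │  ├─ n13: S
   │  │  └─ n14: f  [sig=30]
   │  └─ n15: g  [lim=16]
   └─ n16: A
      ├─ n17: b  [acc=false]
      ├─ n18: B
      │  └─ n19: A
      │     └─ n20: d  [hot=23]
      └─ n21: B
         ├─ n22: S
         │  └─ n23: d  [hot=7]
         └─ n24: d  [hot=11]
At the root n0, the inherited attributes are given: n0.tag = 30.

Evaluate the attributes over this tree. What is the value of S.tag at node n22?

21

1. n0.tag = 30  [given at root]
2. n1.tag = 20  [20]
3. n2.sig = "rm"  ["rm"]
4. n3.lim = "uk"  ["uk"]
5. n4.key = false  [terminal]
6. n5.lim = "v"  [if h.key then B₀.lim else "v"]
7. n6.lim = 18  [terminal]
8. n7.sig = 22  [terminal]
9. n8.acc = false  [terminal]
10. n5.tag = 24  [f.sig * 2 - 20]
11. n9.tag = 28  [len(B₀.lim) + 26]
12. n10.lim = 15  [terminal]
13. n11.sig = 5  [terminal]
14. n12.hot = -3  [terminal]
15. n9.sig = 16  [f.sig * 3 + 1]
16. n3.tag = 8  [B₁.tag - 16]
17. n13.tag = 8  [B.tag]
18. n14.sig = 30  [terminal]
19. n13.sig = 11  [f.sig - 19]
20. n15.lim = 16  [terminal]
21. n2.ok = "nrm"  ["n" ++ A.sig]
22. n2.env = true  [g.lim == 16]
23. n16.sig = "xnrm"  ["x" ++ A₀.ok]
24. n17.acc = false  [terminal]
25. n18.lim = "x"  [if b.acc then A.sig else "x"]
26. n19.sig = "xk"  ["xk"]
27. n20.hot = 23  [terminal]
28. n19.ok = "yx"  ["yx"]
29. n19.env = false  [d.hot > 23]
30. n18.tag = 10  [len(B.lim) + 9]
31. n21.lim = "rxnrm"  ["r" ++ A.sig]
32. n22.tag = 21  [len(B.lim) + 16]
33. n23.hot = 7  [terminal]
34. n22.sig = -7  [d.hot - 14]
35. n24.hot = 11  [terminal]
36. n21.tag = -2  [S.sig + 5]
37. n16.ok = "vv"  ["vv"]
38. n16.env = true  [B₁.tag == -2]
39. n1.sig = 10  [S.tag - 10]
40. n0.sig = 2  [S₁.sig - 8]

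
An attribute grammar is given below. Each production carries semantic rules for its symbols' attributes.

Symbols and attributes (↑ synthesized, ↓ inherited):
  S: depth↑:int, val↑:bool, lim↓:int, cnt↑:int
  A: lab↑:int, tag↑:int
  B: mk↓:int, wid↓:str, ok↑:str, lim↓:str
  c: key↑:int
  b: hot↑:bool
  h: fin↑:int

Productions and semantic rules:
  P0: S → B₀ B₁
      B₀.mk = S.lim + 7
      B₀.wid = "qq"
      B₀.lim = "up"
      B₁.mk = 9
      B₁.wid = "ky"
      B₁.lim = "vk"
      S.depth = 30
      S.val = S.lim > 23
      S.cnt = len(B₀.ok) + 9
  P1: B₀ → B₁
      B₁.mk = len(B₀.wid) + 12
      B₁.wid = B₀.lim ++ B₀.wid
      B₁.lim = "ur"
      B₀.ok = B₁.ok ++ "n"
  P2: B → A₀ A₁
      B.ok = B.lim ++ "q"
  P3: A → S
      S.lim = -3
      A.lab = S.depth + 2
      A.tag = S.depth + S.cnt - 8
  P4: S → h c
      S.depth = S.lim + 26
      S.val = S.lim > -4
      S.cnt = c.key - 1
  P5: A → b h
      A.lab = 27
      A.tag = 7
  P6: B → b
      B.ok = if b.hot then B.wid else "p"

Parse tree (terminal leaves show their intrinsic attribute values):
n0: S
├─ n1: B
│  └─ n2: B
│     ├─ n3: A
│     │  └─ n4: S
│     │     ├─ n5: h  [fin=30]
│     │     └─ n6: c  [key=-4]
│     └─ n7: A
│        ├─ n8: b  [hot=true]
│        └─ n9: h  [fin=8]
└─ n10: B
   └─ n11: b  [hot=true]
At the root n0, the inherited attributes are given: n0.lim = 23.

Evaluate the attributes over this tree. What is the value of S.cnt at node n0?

1. n0.lim = 23  [given at root]
2. n1.mk = 30  [S.lim + 7]
3. n1.wid = "qq"  ["qq"]
4. n1.lim = "up"  ["up"]
5. n2.mk = 14  [len(B₀.wid) + 12]
6. n2.wid = "upqq"  [B₀.lim ++ B₀.wid]
7. n2.lim = "ur"  ["ur"]
8. n4.lim = -3  [-3]
9. n5.fin = 30  [terminal]
10. n6.key = -4  [terminal]
11. n4.depth = 23  [S.lim + 26]
12. n4.val = true  [S.lim > -4]
13. n4.cnt = -5  [c.key - 1]
14. n3.lab = 25  [S.depth + 2]
15. n3.tag = 10  [S.depth + S.cnt - 8]
16. n8.hot = true  [terminal]
17. n9.fin = 8  [terminal]
18. n7.lab = 27  [27]
19. n7.tag = 7  [7]
20. n2.ok = "urq"  [B.lim ++ "q"]
21. n1.ok = "urqn"  [B₁.ok ++ "n"]
22. n10.mk = 9  [9]
23. n10.wid = "ky"  ["ky"]
24. n10.lim = "vk"  ["vk"]
25. n11.hot = true  [terminal]
26. n10.ok = "ky"  [if b.hot then B.wid else "p"]
27. n0.depth = 30  [30]
28. n0.val = false  [S.lim > 23]
29. n0.cnt = 13  [len(B₀.ok) + 9]

13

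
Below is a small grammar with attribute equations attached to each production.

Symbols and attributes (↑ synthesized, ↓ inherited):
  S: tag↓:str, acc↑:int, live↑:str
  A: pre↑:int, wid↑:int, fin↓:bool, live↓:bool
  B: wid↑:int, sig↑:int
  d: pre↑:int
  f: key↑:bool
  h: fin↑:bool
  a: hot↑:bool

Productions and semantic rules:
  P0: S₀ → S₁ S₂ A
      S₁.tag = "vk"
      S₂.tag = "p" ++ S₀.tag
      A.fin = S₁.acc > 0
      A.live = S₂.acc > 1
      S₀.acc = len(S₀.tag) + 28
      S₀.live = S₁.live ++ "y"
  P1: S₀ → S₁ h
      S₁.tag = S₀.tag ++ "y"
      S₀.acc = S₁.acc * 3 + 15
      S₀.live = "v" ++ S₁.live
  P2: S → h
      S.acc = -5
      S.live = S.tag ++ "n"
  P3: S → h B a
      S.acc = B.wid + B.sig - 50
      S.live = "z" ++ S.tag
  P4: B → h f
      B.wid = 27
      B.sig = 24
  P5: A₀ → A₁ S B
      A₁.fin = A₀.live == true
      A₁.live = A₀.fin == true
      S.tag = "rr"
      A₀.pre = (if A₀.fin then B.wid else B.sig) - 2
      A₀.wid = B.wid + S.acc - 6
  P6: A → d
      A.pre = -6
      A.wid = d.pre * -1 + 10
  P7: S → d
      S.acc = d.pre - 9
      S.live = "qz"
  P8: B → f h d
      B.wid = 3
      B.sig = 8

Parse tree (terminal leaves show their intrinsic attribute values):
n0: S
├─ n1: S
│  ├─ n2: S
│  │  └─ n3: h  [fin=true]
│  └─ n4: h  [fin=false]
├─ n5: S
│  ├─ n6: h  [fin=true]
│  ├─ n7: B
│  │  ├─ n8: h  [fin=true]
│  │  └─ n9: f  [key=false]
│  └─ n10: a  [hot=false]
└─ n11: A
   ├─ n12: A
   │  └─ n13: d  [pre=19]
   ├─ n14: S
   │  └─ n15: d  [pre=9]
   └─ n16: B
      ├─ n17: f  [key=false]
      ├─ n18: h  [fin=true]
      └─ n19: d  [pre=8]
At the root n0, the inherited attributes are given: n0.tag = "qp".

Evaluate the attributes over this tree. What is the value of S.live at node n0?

1. n0.tag = "qp"  [given at root]
2. n1.tag = "vk"  ["vk"]
3. n2.tag = "vky"  [S₀.tag ++ "y"]
4. n3.fin = true  [terminal]
5. n2.acc = -5  [-5]
6. n2.live = "vkyn"  [S.tag ++ "n"]
7. n4.fin = false  [terminal]
8. n1.acc = 0  [S₁.acc * 3 + 15]
9. n1.live = "vvkyn"  ["v" ++ S₁.live]
10. n5.tag = "pqp"  ["p" ++ S₀.tag]
11. n6.fin = true  [terminal]
12. n8.fin = true  [terminal]
13. n9.key = false  [terminal]
14. n7.wid = 27  [27]
15. n7.sig = 24  [24]
16. n10.hot = false  [terminal]
17. n5.acc = 1  [B.wid + B.sig - 50]
18. n5.live = "zpqp"  ["z" ++ S.tag]
19. n11.fin = false  [S₁.acc > 0]
20. n11.live = false  [S₂.acc > 1]
21. n12.fin = false  [A₀.live == true]
22. n12.live = false  [A₀.fin == true]
23. n13.pre = 19  [terminal]
24. n12.pre = -6  [-6]
25. n12.wid = -9  [d.pre * -1 + 10]
26. n14.tag = "rr"  ["rr"]
27. n15.pre = 9  [terminal]
28. n14.acc = 0  [d.pre - 9]
29. n14.live = "qz"  ["qz"]
30. n17.key = false  [terminal]
31. n18.fin = true  [terminal]
32. n19.pre = 8  [terminal]
33. n16.wid = 3  [3]
34. n16.sig = 8  [8]
35. n11.pre = 6  [(if A₀.fin then B.wid else B.sig) - 2]
36. n11.wid = -3  [B.wid + S.acc - 6]
37. n0.acc = 30  [len(S₀.tag) + 28]
38. n0.live = "vvkyny"  [S₁.live ++ "y"]

"vvkyny"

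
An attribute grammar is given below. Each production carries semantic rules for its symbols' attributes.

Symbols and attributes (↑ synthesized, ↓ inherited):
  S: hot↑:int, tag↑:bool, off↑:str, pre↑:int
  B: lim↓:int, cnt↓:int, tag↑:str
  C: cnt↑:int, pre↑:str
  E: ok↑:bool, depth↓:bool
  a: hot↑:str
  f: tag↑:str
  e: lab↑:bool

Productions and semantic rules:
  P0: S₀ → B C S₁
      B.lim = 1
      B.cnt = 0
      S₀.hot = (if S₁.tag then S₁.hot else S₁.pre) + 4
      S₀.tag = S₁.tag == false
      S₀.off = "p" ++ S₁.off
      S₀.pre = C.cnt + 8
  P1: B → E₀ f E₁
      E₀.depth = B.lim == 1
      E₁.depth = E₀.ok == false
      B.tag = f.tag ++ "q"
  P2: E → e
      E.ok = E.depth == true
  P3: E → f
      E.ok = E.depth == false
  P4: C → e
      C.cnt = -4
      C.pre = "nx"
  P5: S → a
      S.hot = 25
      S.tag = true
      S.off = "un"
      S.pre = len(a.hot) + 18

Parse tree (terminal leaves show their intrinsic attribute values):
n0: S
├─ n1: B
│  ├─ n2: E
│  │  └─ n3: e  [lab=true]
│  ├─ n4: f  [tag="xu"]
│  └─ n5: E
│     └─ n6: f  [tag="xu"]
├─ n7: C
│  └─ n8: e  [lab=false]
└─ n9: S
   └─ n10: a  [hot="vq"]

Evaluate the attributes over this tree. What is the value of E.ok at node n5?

1. n1.lim = 1  [1]
2. n1.cnt = 0  [0]
3. n2.depth = true  [B.lim == 1]
4. n3.lab = true  [terminal]
5. n2.ok = true  [E.depth == true]
6. n4.tag = "xu"  [terminal]
7. n5.depth = false  [E₀.ok == false]
8. n6.tag = "xu"  [terminal]
9. n5.ok = true  [E.depth == false]
10. n1.tag = "xuq"  [f.tag ++ "q"]
11. n8.lab = false  [terminal]
12. n7.cnt = -4  [-4]
13. n7.pre = "nx"  ["nx"]
14. n10.hot = "vq"  [terminal]
15. n9.hot = 25  [25]
16. n9.tag = true  [true]
17. n9.off = "un"  ["un"]
18. n9.pre = 20  [len(a.hot) + 18]
19. n0.hot = 29  [(if S₁.tag then S₁.hot else S₁.pre) + 4]
20. n0.tag = false  [S₁.tag == false]
21. n0.off = "pun"  ["p" ++ S₁.off]
22. n0.pre = 4  [C.cnt + 8]

true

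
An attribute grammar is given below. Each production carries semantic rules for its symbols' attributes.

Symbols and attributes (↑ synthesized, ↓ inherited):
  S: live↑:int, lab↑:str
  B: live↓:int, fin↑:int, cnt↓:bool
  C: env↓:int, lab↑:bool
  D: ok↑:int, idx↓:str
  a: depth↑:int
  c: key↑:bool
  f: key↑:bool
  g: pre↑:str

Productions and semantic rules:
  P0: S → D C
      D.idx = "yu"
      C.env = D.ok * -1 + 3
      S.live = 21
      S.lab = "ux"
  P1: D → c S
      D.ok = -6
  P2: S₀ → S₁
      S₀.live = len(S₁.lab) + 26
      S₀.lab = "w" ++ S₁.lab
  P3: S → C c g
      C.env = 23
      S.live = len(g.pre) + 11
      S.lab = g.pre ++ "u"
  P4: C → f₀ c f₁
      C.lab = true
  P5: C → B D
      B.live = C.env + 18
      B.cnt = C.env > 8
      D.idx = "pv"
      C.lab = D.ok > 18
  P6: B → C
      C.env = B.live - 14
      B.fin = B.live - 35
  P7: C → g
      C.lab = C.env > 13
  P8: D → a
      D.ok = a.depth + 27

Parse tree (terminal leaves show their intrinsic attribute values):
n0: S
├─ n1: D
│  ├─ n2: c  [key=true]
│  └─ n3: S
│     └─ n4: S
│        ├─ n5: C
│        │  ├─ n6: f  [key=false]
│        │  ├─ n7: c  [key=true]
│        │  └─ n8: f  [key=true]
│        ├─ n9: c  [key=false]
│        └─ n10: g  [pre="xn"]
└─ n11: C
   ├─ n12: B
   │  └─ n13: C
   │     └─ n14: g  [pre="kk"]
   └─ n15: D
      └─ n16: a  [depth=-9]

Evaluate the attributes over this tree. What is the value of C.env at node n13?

13

1. n1.idx = "yu"  ["yu"]
2. n2.key = true  [terminal]
3. n5.env = 23  [23]
4. n6.key = false  [terminal]
5. n7.key = true  [terminal]
6. n8.key = true  [terminal]
7. n5.lab = true  [true]
8. n9.key = false  [terminal]
9. n10.pre = "xn"  [terminal]
10. n4.live = 13  [len(g.pre) + 11]
11. n4.lab = "xnu"  [g.pre ++ "u"]
12. n3.live = 29  [len(S₁.lab) + 26]
13. n3.lab = "wxnu"  ["w" ++ S₁.lab]
14. n1.ok = -6  [-6]
15. n11.env = 9  [D.ok * -1 + 3]
16. n12.live = 27  [C.env + 18]
17. n12.cnt = true  [C.env > 8]
18. n13.env = 13  [B.live - 14]
19. n14.pre = "kk"  [terminal]
20. n13.lab = false  [C.env > 13]
21. n12.fin = -8  [B.live - 35]
22. n15.idx = "pv"  ["pv"]
23. n16.depth = -9  [terminal]
24. n15.ok = 18  [a.depth + 27]
25. n11.lab = false  [D.ok > 18]
26. n0.live = 21  [21]
27. n0.lab = "ux"  ["ux"]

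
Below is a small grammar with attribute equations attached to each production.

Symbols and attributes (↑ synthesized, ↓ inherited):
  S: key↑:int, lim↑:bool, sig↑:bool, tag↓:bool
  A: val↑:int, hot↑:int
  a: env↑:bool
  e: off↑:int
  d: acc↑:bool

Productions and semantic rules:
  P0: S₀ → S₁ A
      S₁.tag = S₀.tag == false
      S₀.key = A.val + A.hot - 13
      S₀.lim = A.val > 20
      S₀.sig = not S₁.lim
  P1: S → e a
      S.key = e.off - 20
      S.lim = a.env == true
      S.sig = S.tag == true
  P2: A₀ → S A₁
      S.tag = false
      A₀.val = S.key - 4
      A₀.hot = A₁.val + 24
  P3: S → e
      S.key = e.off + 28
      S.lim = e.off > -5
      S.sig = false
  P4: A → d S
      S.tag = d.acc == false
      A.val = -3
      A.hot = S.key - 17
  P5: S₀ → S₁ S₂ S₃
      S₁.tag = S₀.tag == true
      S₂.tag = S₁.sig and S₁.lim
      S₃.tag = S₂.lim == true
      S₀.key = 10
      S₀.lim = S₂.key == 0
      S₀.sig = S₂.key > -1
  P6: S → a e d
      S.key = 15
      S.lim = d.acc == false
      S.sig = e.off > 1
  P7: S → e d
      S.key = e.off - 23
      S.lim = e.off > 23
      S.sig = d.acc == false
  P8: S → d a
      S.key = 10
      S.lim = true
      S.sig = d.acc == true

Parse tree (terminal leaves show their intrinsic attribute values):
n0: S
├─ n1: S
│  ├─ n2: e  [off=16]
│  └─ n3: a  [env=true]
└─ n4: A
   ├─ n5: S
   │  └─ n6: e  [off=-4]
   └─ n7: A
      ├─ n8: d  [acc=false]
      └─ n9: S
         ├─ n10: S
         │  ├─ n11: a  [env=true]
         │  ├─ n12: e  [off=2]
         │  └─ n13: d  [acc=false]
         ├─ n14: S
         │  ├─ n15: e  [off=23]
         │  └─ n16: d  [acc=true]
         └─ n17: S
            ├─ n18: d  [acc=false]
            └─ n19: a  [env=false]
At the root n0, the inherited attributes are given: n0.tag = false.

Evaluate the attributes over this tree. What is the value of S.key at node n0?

1. n0.tag = false  [given at root]
2. n1.tag = true  [S₀.tag == false]
3. n2.off = 16  [terminal]
4. n3.env = true  [terminal]
5. n1.key = -4  [e.off - 20]
6. n1.lim = true  [a.env == true]
7. n1.sig = true  [S.tag == true]
8. n5.tag = false  [false]
9. n6.off = -4  [terminal]
10. n5.key = 24  [e.off + 28]
11. n5.lim = true  [e.off > -5]
12. n5.sig = false  [false]
13. n8.acc = false  [terminal]
14. n9.tag = true  [d.acc == false]
15. n10.tag = true  [S₀.tag == true]
16. n11.env = true  [terminal]
17. n12.off = 2  [terminal]
18. n13.acc = false  [terminal]
19. n10.key = 15  [15]
20. n10.lim = true  [d.acc == false]
21. n10.sig = true  [e.off > 1]
22. n14.tag = true  [S₁.sig and S₁.lim]
23. n15.off = 23  [terminal]
24. n16.acc = true  [terminal]
25. n14.key = 0  [e.off - 23]
26. n14.lim = false  [e.off > 23]
27. n14.sig = false  [d.acc == false]
28. n17.tag = false  [S₂.lim == true]
29. n18.acc = false  [terminal]
30. n19.env = false  [terminal]
31. n17.key = 10  [10]
32. n17.lim = true  [true]
33. n17.sig = false  [d.acc == true]
34. n9.key = 10  [10]
35. n9.lim = true  [S₂.key == 0]
36. n9.sig = true  [S₂.key > -1]
37. n7.val = -3  [-3]
38. n7.hot = -7  [S.key - 17]
39. n4.val = 20  [S.key - 4]
40. n4.hot = 21  [A₁.val + 24]
41. n0.key = 28  [A.val + A.hot - 13]
42. n0.lim = false  [A.val > 20]
43. n0.sig = false  [not S₁.lim]

28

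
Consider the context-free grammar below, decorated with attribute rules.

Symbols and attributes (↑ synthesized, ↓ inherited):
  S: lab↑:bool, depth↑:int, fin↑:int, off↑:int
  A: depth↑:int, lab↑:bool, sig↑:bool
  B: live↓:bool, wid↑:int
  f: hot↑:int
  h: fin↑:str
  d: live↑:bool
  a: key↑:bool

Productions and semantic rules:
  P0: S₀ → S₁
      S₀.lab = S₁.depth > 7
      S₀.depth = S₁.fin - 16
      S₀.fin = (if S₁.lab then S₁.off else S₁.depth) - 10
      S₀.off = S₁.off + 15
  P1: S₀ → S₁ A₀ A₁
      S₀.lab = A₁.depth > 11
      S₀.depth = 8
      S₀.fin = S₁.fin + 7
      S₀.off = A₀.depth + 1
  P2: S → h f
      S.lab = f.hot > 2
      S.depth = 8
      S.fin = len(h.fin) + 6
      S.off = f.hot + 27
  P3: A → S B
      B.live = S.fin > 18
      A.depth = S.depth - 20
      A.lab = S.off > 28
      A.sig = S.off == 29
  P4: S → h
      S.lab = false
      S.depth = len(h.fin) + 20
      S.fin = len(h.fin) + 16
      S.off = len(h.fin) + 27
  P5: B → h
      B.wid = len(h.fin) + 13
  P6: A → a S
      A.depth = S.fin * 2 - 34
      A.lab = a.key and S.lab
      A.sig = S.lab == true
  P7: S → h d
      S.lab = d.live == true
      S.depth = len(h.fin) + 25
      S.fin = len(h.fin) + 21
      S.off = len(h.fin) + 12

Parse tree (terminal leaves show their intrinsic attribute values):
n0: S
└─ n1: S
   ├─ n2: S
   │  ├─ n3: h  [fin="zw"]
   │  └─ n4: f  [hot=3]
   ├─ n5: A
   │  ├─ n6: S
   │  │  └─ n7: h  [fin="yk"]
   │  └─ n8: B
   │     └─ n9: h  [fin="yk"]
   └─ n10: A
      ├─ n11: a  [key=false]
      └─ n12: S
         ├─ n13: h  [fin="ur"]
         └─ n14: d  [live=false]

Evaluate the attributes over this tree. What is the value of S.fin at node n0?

-7

1. n3.fin = "zw"  [terminal]
2. n4.hot = 3  [terminal]
3. n2.lab = true  [f.hot > 2]
4. n2.depth = 8  [8]
5. n2.fin = 8  [len(h.fin) + 6]
6. n2.off = 30  [f.hot + 27]
7. n7.fin = "yk"  [terminal]
8. n6.lab = false  [false]
9. n6.depth = 22  [len(h.fin) + 20]
10. n6.fin = 18  [len(h.fin) + 16]
11. n6.off = 29  [len(h.fin) + 27]
12. n8.live = false  [S.fin > 18]
13. n9.fin = "yk"  [terminal]
14. n8.wid = 15  [len(h.fin) + 13]
15. n5.depth = 2  [S.depth - 20]
16. n5.lab = true  [S.off > 28]
17. n5.sig = true  [S.off == 29]
18. n11.key = false  [terminal]
19. n13.fin = "ur"  [terminal]
20. n14.live = false  [terminal]
21. n12.lab = false  [d.live == true]
22. n12.depth = 27  [len(h.fin) + 25]
23. n12.fin = 23  [len(h.fin) + 21]
24. n12.off = 14  [len(h.fin) + 12]
25. n10.depth = 12  [S.fin * 2 - 34]
26. n10.lab = false  [a.key and S.lab]
27. n10.sig = false  [S.lab == true]
28. n1.lab = true  [A₁.depth > 11]
29. n1.depth = 8  [8]
30. n1.fin = 15  [S₁.fin + 7]
31. n1.off = 3  [A₀.depth + 1]
32. n0.lab = true  [S₁.depth > 7]
33. n0.depth = -1  [S₁.fin - 16]
34. n0.fin = -7  [(if S₁.lab then S₁.off else S₁.depth) - 10]
35. n0.off = 18  [S₁.off + 15]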